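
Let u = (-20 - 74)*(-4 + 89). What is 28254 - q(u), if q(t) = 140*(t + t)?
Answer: 2265454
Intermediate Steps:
u = -7990 (u = -94*85 = -7990)
q(t) = 280*t (q(t) = 140*(2*t) = 280*t)
28254 - q(u) = 28254 - 280*(-7990) = 28254 - 1*(-2237200) = 28254 + 2237200 = 2265454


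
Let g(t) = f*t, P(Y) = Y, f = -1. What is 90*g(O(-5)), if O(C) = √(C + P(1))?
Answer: -180*I ≈ -180.0*I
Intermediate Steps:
O(C) = √(1 + C) (O(C) = √(C + 1) = √(1 + C))
g(t) = -t
90*g(O(-5)) = 90*(-√(1 - 5)) = 90*(-√(-4)) = 90*(-2*I) = -180*I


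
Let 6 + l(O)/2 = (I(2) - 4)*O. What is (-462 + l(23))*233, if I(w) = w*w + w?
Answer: -89006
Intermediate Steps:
I(w) = w + w² (I(w) = w² + w = w + w²)
l(O) = -12 + 4*O (l(O) = -12 + 2*((2*(1 + 2) - 4)*O) = -12 + 2*((2*3 - 4)*O) = -12 + 2*((6 - 4)*O) = -12 + 2*(2*O) = -12 + 4*O)
(-462 + l(23))*233 = (-462 + (-12 + 4*23))*233 = (-462 + (-12 + 92))*233 = (-462 + 80)*233 = -382*233 = -89006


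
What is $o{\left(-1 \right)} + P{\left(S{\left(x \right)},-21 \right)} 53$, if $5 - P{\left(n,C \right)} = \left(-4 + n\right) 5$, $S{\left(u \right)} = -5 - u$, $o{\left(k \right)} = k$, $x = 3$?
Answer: $3444$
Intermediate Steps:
$P{\left(n,C \right)} = 25 - 5 n$ ($P{\left(n,C \right)} = 5 - \left(-4 + n\right) 5 = 5 - \left(-20 + 5 n\right) = 25 - 5 n$)
$o{\left(-1 \right)} + P{\left(S{\left(x \right)},-21 \right)} 53 = -1 + \left(25 - 5 \left(-5 - 3\right)\right) 53 = -1 + \left(25 - -40\right) 53 = -1 + \left(25 + 40\right) 53 = -1 + 65 \cdot 53 = -1 + 3445 = 3444$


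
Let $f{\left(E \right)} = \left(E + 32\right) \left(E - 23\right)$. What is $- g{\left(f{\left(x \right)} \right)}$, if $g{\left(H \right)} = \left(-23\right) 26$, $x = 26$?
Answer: $598$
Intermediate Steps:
$f{\left(E \right)} = \left(-23 + E\right) \left(32 + E\right)$ ($f{\left(E \right)} = \left(32 + E\right) \left(-23 + E\right) = \left(-23 + E\right) \left(32 + E\right)$)
$g{\left(H \right)} = -598$
$- g{\left(f{\left(x \right)} \right)} = \left(-1\right) \left(-598\right) = 598$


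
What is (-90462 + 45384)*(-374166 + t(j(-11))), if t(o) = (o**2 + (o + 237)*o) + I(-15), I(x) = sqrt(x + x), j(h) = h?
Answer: 16973264418 - 45078*I*sqrt(30) ≈ 1.6973e+10 - 2.469e+5*I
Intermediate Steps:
I(x) = sqrt(2)*sqrt(x) (I(x) = sqrt(2*x) = sqrt(2)*sqrt(x))
t(o) = o**2 + I*sqrt(30) + o*(237 + o) (t(o) = (o**2 + (o + 237)*o) + sqrt(2)*sqrt(-15) = (o**2 + (237 + o)*o) + sqrt(2)*(I*sqrt(15)) = (o**2 + o*(237 + o)) + I*sqrt(30) = o**2 + I*sqrt(30) + o*(237 + o))
(-90462 + 45384)*(-374166 + t(j(-11))) = (-90462 + 45384)*(-374166 + (2*(-11)**2 + 237*(-11) + I*sqrt(30))) = -45078*(-374166 + (2*121 - 2607 + I*sqrt(30))) = -45078*(-374166 + (242 - 2607 + I*sqrt(30))) = -45078*(-374166 + (-2365 + I*sqrt(30))) = -45078*(-376531 + I*sqrt(30)) = 16973264418 - 45078*I*sqrt(30)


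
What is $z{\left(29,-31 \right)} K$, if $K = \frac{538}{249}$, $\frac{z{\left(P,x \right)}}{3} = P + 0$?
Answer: $\frac{15602}{83} \approx 187.98$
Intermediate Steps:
$z{\left(P,x \right)} = 3 P$ ($z{\left(P,x \right)} = 3 \left(P + 0\right) = 3 P$)
$K = \frac{538}{249}$ ($K = 538 \cdot \frac{1}{249} = \frac{538}{249} \approx 2.1606$)
$z{\left(29,-31 \right)} K = 3 \cdot 29 \cdot \frac{538}{249} = 87 \cdot \frac{538}{249} = \frac{15602}{83}$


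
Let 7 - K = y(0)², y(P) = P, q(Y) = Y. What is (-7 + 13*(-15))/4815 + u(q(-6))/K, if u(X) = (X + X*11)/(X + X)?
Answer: 27476/33705 ≈ 0.81519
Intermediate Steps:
u(X) = 6 (u(X) = (X + 11*X)/((2*X)) = (12*X)*(1/(2*X)) = 6)
K = 7 (K = 7 - 1*0² = 7 - 1*0 = 7 + 0 = 7)
(-7 + 13*(-15))/4815 + u(q(-6))/K = (-7 + 13*(-15))/4815 + 6/7 = (-7 - 195)*(1/4815) + 6*(⅐) = -202*1/4815 + 6/7 = -202/4815 + 6/7 = 27476/33705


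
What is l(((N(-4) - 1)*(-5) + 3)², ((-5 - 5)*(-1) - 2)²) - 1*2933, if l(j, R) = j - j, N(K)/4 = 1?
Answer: -2933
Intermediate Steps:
N(K) = 4 (N(K) = 4*1 = 4)
l(j, R) = 0
l(((N(-4) - 1)*(-5) + 3)², ((-5 - 5)*(-1) - 2)²) - 1*2933 = 0 - 1*2933 = 0 - 2933 = -2933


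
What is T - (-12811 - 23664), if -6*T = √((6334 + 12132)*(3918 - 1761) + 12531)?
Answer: 36475 - √4427077/2 ≈ 35423.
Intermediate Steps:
T = -√4427077/2 (T = -√((6334 + 12132)*(3918 - 1761) + 12531)/6 = -√(18466*2157 + 12531)/6 = -√(39831162 + 12531)/6 = -√4427077/2 ≈ -1052.0)
T - (-12811 - 23664) = -√4427077/2 - (-12811 - 23664) = -√4427077/2 - 1*(-36475) = -√4427077/2 + 36475 = 36475 - √4427077/2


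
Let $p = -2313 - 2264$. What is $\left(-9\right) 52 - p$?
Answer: $4109$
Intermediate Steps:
$p = -4577$ ($p = -2313 - 2264 = -4577$)
$\left(-9\right) 52 - p = \left(-9\right) 52 - -4577 = -468 + 4577 = 4109$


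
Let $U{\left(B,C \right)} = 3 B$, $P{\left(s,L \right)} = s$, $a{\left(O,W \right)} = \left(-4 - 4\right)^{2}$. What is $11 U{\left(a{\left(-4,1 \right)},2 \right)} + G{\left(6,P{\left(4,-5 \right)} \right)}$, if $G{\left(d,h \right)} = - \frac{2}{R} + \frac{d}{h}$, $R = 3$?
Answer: $\frac{12677}{6} \approx 2112.8$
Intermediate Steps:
$a{\left(O,W \right)} = 64$ ($a{\left(O,W \right)} = \left(-8\right)^{2} = 64$)
$G{\left(d,h \right)} = - \frac{2}{3} + \frac{d}{h}$
$11 U{\left(a{\left(-4,1 \right)},2 \right)} + G{\left(6,P{\left(4,-5 \right)} \right)} = 11 \cdot 3 \cdot 64 - \left(\frac{2}{3} - \frac{6}{4}\right) = 11 \cdot 192 + \left(- \frac{2}{3} + 6 \cdot \frac{1}{4}\right) = 2112 + \left(- \frac{2}{3} + \frac{3}{2}\right) = 2112 + \frac{5}{6} = \frac{12677}{6}$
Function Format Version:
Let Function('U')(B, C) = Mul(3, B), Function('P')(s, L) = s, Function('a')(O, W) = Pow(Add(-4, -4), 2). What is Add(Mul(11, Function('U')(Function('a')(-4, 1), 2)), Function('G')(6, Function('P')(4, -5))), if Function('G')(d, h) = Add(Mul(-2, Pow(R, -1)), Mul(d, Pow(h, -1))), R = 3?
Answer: Rational(12677, 6) ≈ 2112.8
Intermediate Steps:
Function('a')(O, W) = 64 (Function('a')(O, W) = Pow(-8, 2) = 64)
Function('G')(d, h) = Add(Rational(-2, 3), Mul(d, Pow(h, -1))) (Function('G')(d, h) = Add(Mul(-2, Pow(3, -1)), Mul(d, Pow(h, -1))) = Add(Mul(-2, Rational(1, 3)), Mul(d, Pow(h, -1))) = Add(Rational(-2, 3), Mul(d, Pow(h, -1))))
Add(Mul(11, Function('U')(Function('a')(-4, 1), 2)), Function('G')(6, Function('P')(4, -5))) = Add(Mul(11, Mul(3, 64)), Add(Rational(-2, 3), Mul(6, Pow(4, -1)))) = Add(Mul(11, 192), Add(Rational(-2, 3), Mul(6, Rational(1, 4)))) = Add(2112, Add(Rational(-2, 3), Rational(3, 2))) = Add(2112, Rational(5, 6)) = Rational(12677, 6)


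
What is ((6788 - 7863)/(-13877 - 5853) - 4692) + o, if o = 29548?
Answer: 98081991/3946 ≈ 24856.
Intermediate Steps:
((6788 - 7863)/(-13877 - 5853) - 4692) + o = ((6788 - 7863)/(-13877 - 5853) - 4692) + 29548 = (-1075/(-19730) - 4692) + 29548 = (-1075*(-1/19730) - 4692) + 29548 = (215/3946 - 4692) + 29548 = -18514417/3946 + 29548 = 98081991/3946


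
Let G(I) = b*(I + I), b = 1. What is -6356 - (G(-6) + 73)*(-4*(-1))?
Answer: -6600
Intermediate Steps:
G(I) = 2*I (G(I) = 1*(I + I) = 1*(2*I) = 2*I)
-6356 - (G(-6) + 73)*(-4*(-1)) = -6356 - (2*(-6) + 73)*(-4*(-1)) = -6356 - (-12 + 73)*4 = -6356 - 61*4 = -6356 - 1*244 = -6356 - 244 = -6600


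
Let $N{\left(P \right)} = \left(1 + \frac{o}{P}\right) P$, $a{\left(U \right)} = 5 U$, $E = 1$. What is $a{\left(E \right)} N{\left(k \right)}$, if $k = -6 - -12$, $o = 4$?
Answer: $50$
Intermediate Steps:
$k = 6$ ($k = -6 + 12 = 6$)
$N{\left(P \right)} = P \left(1 + \frac{4}{P}\right)$ ($N{\left(P \right)} = \left(1 + \frac{4}{P}\right) P = P \left(1 + \frac{4}{P}\right)$)
$a{\left(E \right)} N{\left(k \right)} = 5 \cdot 1 \left(4 + 6\right) = 5 \cdot 10 = 50$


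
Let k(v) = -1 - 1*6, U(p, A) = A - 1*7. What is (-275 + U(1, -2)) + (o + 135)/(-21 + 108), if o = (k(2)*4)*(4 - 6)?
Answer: -24517/87 ≈ -281.80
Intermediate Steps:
U(p, A) = -7 + A (U(p, A) = A - 7 = -7 + A)
k(v) = -7 (k(v) = -1 - 6 = -7)
o = 56 (o = (-7*4)*(4 - 6) = -28*(-2) = 56)
(-275 + U(1, -2)) + (o + 135)/(-21 + 108) = (-275 + (-7 - 2)) + (56 + 135)/(-21 + 108) = (-275 - 9) + 191/87 = -284 + 191*(1/87) = -284 + 191/87 = -24517/87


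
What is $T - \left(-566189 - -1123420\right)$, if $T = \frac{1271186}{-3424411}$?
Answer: $- \frac{1908189237127}{3424411} \approx -5.5723 \cdot 10^{5}$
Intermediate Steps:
$T = - \frac{1271186}{3424411}$ ($T = 1271186 \left(- \frac{1}{3424411}\right) = - \frac{1271186}{3424411} \approx -0.37121$)
$T - \left(-566189 - -1123420\right) = - \frac{1271186}{3424411} - \left(-566189 - -1123420\right) = - \frac{1271186}{3424411} - \left(-566189 + 1123420\right) = - \frac{1271186}{3424411} - 557231 = - \frac{1908189237127}{3424411}$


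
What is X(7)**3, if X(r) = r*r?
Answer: 117649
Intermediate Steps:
X(r) = r**2
X(7)**3 = (7**2)**3 = 49**3 = 117649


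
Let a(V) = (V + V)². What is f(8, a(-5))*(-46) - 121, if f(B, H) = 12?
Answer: -673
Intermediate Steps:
a(V) = 4*V² (a(V) = (2*V)² = 4*V²)
f(8, a(-5))*(-46) - 121 = 12*(-46) - 121 = -552 - 121 = -673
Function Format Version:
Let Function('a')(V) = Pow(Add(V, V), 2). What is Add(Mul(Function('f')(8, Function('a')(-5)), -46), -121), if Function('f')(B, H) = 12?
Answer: -673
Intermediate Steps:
Function('a')(V) = Mul(4, Pow(V, 2)) (Function('a')(V) = Pow(Mul(2, V), 2) = Mul(4, Pow(V, 2)))
Add(Mul(Function('f')(8, Function('a')(-5)), -46), -121) = Add(Mul(12, -46), -121) = Add(-552, -121) = -673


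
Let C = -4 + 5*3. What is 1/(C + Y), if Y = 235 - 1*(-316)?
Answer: 1/562 ≈ 0.0017794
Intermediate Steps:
Y = 551 (Y = 235 + 316 = 551)
C = 11 (C = -4 + 15 = 11)
1/(C + Y) = 1/(11 + 551) = 1/562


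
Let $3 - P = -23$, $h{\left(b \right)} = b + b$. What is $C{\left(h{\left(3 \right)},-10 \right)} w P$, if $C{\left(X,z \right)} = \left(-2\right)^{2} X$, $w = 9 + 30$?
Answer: $24336$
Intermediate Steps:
$h{\left(b \right)} = 2 b$
$w = 39$
$C{\left(X,z \right)} = 4 X$
$P = 26$ ($P = 3 - -23 = 3 + 23 = 26$)
$C{\left(h{\left(3 \right)},-10 \right)} w P = 4 \cdot 2 \cdot 3 \cdot 39 \cdot 26 = 4 \cdot 6 \cdot 39 \cdot 26 = 24 \cdot 39 \cdot 26 = 936 \cdot 26 = 24336$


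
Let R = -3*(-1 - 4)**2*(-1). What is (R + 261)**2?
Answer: 112896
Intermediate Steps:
R = 75 (R = -3*(-5)**2*(-1) = -3*25*(-1) = -75*(-1) = 75)
(R + 261)**2 = (75 + 261)**2 = 336**2 = 112896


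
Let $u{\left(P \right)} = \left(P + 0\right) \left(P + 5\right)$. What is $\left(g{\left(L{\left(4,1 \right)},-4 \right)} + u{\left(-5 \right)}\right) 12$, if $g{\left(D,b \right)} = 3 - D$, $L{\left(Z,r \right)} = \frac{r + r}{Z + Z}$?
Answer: $33$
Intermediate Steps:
$L{\left(Z,r \right)} = \frac{r}{Z}$ ($L{\left(Z,r \right)} = \frac{2 r}{2 Z} = 2 r \frac{1}{2 Z} = \frac{r}{Z}$)
$u{\left(P \right)} = P \left(5 + P\right)$
$\left(g{\left(L{\left(4,1 \right)},-4 \right)} + u{\left(-5 \right)}\right) 12 = \left(\left(3 - 1 \cdot \frac{1}{4}\right) - 5 \left(5 - 5\right)\right) 12 = \left(\left(3 - 1 \cdot \frac{1}{4}\right) - 0\right) 12 = \left(\left(3 - \frac{1}{4}\right) + 0\right) 12 = \left(\frac{11}{4} + 0\right) 12 = \frac{11}{4} \cdot 12 = 33$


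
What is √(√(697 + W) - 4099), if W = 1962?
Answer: √(-4099 + √2659) ≈ 63.619*I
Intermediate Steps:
√(√(697 + W) - 4099) = √(√(697 + 1962) - 4099) = √(√2659 - 4099) = √(-4099 + √2659)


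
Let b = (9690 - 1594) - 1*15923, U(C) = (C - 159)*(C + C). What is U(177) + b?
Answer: -1455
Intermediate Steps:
U(C) = 2*C*(-159 + C) (U(C) = (-159 + C)*(2*C) = 2*C*(-159 + C))
b = -7827 (b = 8096 - 15923 = -7827)
U(177) + b = 2*177*(-159 + 177) - 7827 = 2*177*18 - 7827 = 6372 - 7827 = -1455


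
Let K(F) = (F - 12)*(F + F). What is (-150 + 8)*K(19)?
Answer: -37772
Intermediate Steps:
K(F) = 2*F*(-12 + F) (K(F) = (-12 + F)*(2*F) = 2*F*(-12 + F))
(-150 + 8)*K(19) = (-150 + 8)*(2*19*(-12 + 19)) = -284*19*7 = -142*266 = -37772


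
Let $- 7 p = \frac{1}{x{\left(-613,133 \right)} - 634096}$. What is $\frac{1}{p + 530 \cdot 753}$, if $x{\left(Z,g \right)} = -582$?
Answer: $\frac{4442746}{1773055501141} \approx 2.5057 \cdot 10^{-6}$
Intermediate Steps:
$p = \frac{1}{4442746}$ ($p = - \frac{1}{7 \left(-582 - 634096\right)} = - \frac{1}{7 \left(-634678\right)} = \left(- \frac{1}{7}\right) \left(- \frac{1}{634678}\right) = \frac{1}{4442746} \approx 2.2509 \cdot 10^{-7}$)
$\frac{1}{p + 530 \cdot 753} = \frac{1}{\frac{1}{4442746} + 530 \cdot 753} = \frac{1}{\frac{1}{4442746} + 399090} = \frac{1}{\frac{1773055501141}{4442746}} = \frac{4442746}{1773055501141}$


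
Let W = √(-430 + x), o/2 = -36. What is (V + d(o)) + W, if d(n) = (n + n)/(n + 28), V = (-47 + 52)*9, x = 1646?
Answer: 531/11 + 8*√19 ≈ 83.144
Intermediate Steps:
o = -72 (o = 2*(-36) = -72)
V = 45 (V = 5*9 = 45)
d(n) = 2*n/(28 + n) (d(n) = (2*n)/(28 + n) = 2*n/(28 + n))
W = 8*√19 (W = √(-430 + 1646) = √1216 = 8*√19 ≈ 34.871)
(V + d(o)) + W = (45 + 2*(-72)/(28 - 72)) + 8*√19 = (45 + 2*(-72)/(-44)) + 8*√19 = (45 + 2*(-72)*(-1/44)) + 8*√19 = (45 + 36/11) + 8*√19 = 531/11 + 8*√19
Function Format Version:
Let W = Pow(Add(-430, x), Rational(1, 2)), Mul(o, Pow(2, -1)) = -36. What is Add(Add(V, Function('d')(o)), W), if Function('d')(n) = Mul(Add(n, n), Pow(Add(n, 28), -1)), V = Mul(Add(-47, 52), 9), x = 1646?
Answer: Add(Rational(531, 11), Mul(8, Pow(19, Rational(1, 2)))) ≈ 83.144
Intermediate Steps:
o = -72 (o = Mul(2, -36) = -72)
V = 45 (V = Mul(5, 9) = 45)
Function('d')(n) = Mul(2, n, Pow(Add(28, n), -1)) (Function('d')(n) = Mul(Mul(2, n), Pow(Add(28, n), -1)) = Mul(2, n, Pow(Add(28, n), -1)))
W = Mul(8, Pow(19, Rational(1, 2))) (W = Pow(Add(-430, 1646), Rational(1, 2)) = Pow(1216, Rational(1, 2)) = Mul(8, Pow(19, Rational(1, 2))) ≈ 34.871)
Add(Add(V, Function('d')(o)), W) = Add(Add(45, Mul(2, -72, Pow(Add(28, -72), -1))), Mul(8, Pow(19, Rational(1, 2)))) = Add(Add(45, Mul(2, -72, Pow(-44, -1))), Mul(8, Pow(19, Rational(1, 2)))) = Add(Add(45, Mul(2, -72, Rational(-1, 44))), Mul(8, Pow(19, Rational(1, 2)))) = Add(Add(45, Rational(36, 11)), Mul(8, Pow(19, Rational(1, 2)))) = Add(Rational(531, 11), Mul(8, Pow(19, Rational(1, 2))))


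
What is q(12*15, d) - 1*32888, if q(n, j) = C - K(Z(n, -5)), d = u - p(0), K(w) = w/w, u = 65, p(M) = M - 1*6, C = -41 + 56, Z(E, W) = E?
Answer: -32874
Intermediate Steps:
C = 15
p(M) = -6 + M (p(M) = M - 6 = -6 + M)
K(w) = 1
d = 71 (d = 65 - (-6 + 0) = 65 - 1*(-6) = 65 + 6 = 71)
q(n, j) = 14 (q(n, j) = 15 - 1*1 = 15 - 1 = 14)
q(12*15, d) - 1*32888 = 14 - 1*32888 = 14 - 32888 = -32874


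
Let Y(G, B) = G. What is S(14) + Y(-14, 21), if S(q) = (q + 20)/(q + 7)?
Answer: -260/21 ≈ -12.381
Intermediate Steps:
S(q) = (20 + q)/(7 + q)
S(14) + Y(-14, 21) = (20 + 14)/(7 + 14) - 14 = 34/21 - 14 = -260/21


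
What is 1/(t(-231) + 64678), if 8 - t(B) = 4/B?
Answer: 231/14942470 ≈ 1.5459e-5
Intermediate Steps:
t(B) = 8 - 4/B
1/(t(-231) + 64678) = 1/((8 - 4/(-231)) + 64678) = 1/((8 - 4*(-1/231)) + 64678) = 1/((8 + 4/231) + 64678) = 1/(1852/231 + 64678) = 1/(14942470/231) = 231/14942470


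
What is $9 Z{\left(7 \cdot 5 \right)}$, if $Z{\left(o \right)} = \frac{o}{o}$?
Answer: $9$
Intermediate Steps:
$Z{\left(o \right)} = 1$
$9 Z{\left(7 \cdot 5 \right)} = 9 \cdot 1 = 9$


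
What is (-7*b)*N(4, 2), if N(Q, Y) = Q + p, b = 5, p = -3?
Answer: -35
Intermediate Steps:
N(Q, Y) = -3 + Q (N(Q, Y) = Q - 3 = -3 + Q)
(-7*b)*N(4, 2) = (-7*5)*(-3 + 4) = -35*1 = -35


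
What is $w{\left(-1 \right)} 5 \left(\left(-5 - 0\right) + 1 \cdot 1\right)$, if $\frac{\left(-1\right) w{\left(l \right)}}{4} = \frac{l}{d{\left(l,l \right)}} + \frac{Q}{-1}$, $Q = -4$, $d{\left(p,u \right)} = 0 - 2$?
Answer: $360$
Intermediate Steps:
$d{\left(p,u \right)} = -2$ ($d{\left(p,u \right)} = 0 - 2 = -2$)
$w{\left(l \right)} = -16 + 2 l$ ($w{\left(l \right)} = - 4 \left(\frac{l}{-2} - \frac{4}{-1}\right) = - 4 \left(l \left(- \frac{1}{2}\right) - -4\right) = - 4 \left(- \frac{l}{2} + 4\right) = - 4 \left(4 - \frac{l}{2}\right) = -16 + 2 l$)
$w{\left(-1 \right)} 5 \left(\left(-5 - 0\right) + 1 \cdot 1\right) = \left(-16 + 2 \left(-1\right)\right) 5 \left(\left(-5 - 0\right) + 1 \cdot 1\right) = \left(-16 - 2\right) 5 \left(\left(-5 + 0\right) + 1\right) = \left(-18\right) 5 \left(-5 + 1\right) = \left(-90\right) \left(-4\right) = 360$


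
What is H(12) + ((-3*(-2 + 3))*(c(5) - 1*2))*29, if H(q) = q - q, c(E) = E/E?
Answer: 87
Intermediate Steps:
c(E) = 1
H(q) = 0
H(12) + ((-3*(-2 + 3))*(c(5) - 1*2))*29 = 0 + ((-3*(-2 + 3))*(1 - 1*2))*29 = 0 + ((-3*1)*(1 - 2))*29 = 0 - 3*(-1)*29 = 0 + 3*29 = 0 + 87 = 87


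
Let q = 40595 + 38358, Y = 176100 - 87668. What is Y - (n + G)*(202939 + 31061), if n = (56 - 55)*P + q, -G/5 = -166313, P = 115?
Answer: -213088033568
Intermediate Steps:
Y = 88432
q = 78953
G = 831565 (G = -5*(-166313) = 831565)
n = 79068 (n = (56 - 55)*115 + 78953 = 1*115 + 78953 = 115 + 78953 = 79068)
Y - (n + G)*(202939 + 31061) = 88432 - (79068 + 831565)*(202939 + 31061) = 88432 - 910633*234000 = 88432 - 1*213088122000 = 88432 - 213088122000 = -213088033568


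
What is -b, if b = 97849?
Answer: -97849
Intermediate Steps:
-b = -1*97849 = -97849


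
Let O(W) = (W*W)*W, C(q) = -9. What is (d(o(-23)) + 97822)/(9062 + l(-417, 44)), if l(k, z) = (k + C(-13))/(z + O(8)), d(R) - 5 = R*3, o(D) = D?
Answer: 27176724/2519023 ≈ 10.789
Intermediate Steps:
O(W) = W³ (O(W) = W²*W = W³)
d(R) = 5 + 3*R (d(R) = 5 + R*3 = 5 + 3*R)
l(k, z) = (-9 + k)/(512 + z) (l(k, z) = (k - 9)/(z + 8³) = (-9 + k)/(z + 512) = (-9 + k)/(512 + z))
(d(o(-23)) + 97822)/(9062 + l(-417, 44)) = ((5 + 3*(-23)) + 97822)/(9062 + (-9 - 417)/(512 + 44)) = ((5 - 69) + 97822)/(9062 - 426/556) = (-64 + 97822)/(9062 + (1/556)*(-426)) = 97758/(9062 - 213/278) = 97758/(2519023/278) = 97758*(278/2519023) = 27176724/2519023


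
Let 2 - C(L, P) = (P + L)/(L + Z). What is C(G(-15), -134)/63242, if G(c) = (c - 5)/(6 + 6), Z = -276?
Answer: 1259/52680586 ≈ 2.3899e-5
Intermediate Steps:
G(c) = -5/12 + c/12 (G(c) = (-5 + c)/12 = (-5 + c)*(1/12) = -5/12 + c/12)
C(L, P) = 2 - (L + P)/(-276 + L) (C(L, P) = 2 - (P + L)/(L - 276) = 2 - (L + P)/(-276 + L))
C(G(-15), -134)/63242 = ((-552 + (-5/12 + (1/12)*(-15)) - 1*(-134))/(-276 + (-5/12 + (1/12)*(-15))))/63242 = ((-552 + (-5/12 - 5/4) + 134)/(-276 + (-5/12 - 5/4)))*(1/63242) = ((-552 - 5/3 + 134)/(-276 - 5/3))*(1/63242) = (-1259/3/(-833/3))*(1/63242) = -3/833*(-1259/3)*(1/63242) = (1259/833)*(1/63242) = 1259/52680586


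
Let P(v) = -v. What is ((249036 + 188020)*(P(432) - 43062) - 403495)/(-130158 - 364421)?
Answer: 19009717159/494579 ≈ 38436.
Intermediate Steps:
((249036 + 188020)*(P(432) - 43062) - 403495)/(-130158 - 364421) = ((249036 + 188020)*(-1*432 - 43062) - 403495)/(-130158 - 364421) = (437056*(-432 - 43062) - 403495)/(-494579) = (437056*(-43494) - 403495)*(-1/494579) = (-19009313664 - 403495)*(-1/494579) = -19009717159*(-1/494579) = 19009717159/494579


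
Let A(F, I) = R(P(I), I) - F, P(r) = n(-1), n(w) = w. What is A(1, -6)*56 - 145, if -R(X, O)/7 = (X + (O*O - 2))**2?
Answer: -427089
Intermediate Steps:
P(r) = -1
R(X, O) = -7*(-2 + X + O**2)**2 (R(X, O) = -7*(X + (O*O - 2))**2 = -7*(X + (O**2 - 2))**2 = -7*(X + (-2 + O**2))**2 = -7*(-2 + X + O**2)**2)
A(F, I) = -F - 7*(-3 + I**2)**2 (A(F, I) = -7*(-2 - 1 + I**2)**2 - F = -7*(-3 + I**2)**2 - F = -F - 7*(-3 + I**2)**2)
A(1, -6)*56 - 145 = (-1*1 - 7*(-3 + (-6)**2)**2)*56 - 145 = (-1 - 7*(-3 + 36)**2)*56 - 145 = (-1 - 7*33**2)*56 - 145 = (-1 - 7*1089)*56 - 145 = (-1 - 7623)*56 - 145 = -7624*56 - 145 = -426944 - 145 = -427089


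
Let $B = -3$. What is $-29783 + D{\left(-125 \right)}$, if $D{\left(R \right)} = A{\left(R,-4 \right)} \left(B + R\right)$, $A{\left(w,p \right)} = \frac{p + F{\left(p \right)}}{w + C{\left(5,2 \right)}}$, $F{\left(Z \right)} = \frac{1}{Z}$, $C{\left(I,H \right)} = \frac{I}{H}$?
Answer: $- \frac{7297923}{245} \approx -29787.0$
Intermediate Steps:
$A{\left(w,p \right)} = \frac{p + \frac{1}{p}}{\frac{5}{2} + w}$ ($A{\left(w,p \right)} = \frac{p + \frac{1}{p}}{w + \frac{5}{2}} = \frac{p + \frac{1}{p}}{\frac{5}{2} + w}$)
$D{\left(R \right)} = - \frac{17 \left(-3 + R\right)}{2 \left(5 + 2 R\right)}$ ($D{\left(R \right)} = \frac{2 \left(1 + \left(-4\right)^{2}\right)}{\left(-4\right) \left(5 + 2 R\right)} \left(-3 + R\right) = 2 \left(- \frac{1}{4}\right) \frac{1}{5 + 2 R} \left(1 + 16\right) \left(-3 + R\right) = 2 \left(- \frac{1}{4}\right) \frac{1}{5 + 2 R} 17 \left(-3 + R\right) = - \frac{17}{2 \left(5 + 2 R\right)} \left(-3 + R\right) = - \frac{17 \left(-3 + R\right)}{2 \left(5 + 2 R\right)}$)
$-29783 + D{\left(-125 \right)} = -29783 + \frac{17 \left(3 - -125\right)}{2 \left(5 + 2 \left(-125\right)\right)} = -29783 + \frac{17 \left(3 + 125\right)}{2 \left(5 - 250\right)} = -29783 + \frac{17}{2} \frac{1}{-245} \cdot 128 = -29783 + \frac{17}{2} \left(- \frac{1}{245}\right) 128 = -29783 - \frac{1088}{245} = - \frac{7297923}{245}$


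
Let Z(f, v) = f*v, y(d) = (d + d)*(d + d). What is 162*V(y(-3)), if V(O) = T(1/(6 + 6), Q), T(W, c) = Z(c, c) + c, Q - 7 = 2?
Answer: 14580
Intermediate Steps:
y(d) = 4*d**2 (y(d) = (2*d)*(2*d) = 4*d**2)
Q = 9 (Q = 7 + 2 = 9)
T(W, c) = c + c**2 (T(W, c) = c*c + c = c**2 + c = c + c**2)
V(O) = 90 (V(O) = 9*(1 + 9) = 9*10 = 90)
162*V(y(-3)) = 162*90 = 14580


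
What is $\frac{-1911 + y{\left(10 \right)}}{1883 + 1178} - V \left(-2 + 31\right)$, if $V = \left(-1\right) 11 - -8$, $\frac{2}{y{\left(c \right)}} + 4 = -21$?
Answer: $\frac{6609898}{76525} \approx 86.376$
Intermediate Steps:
$y{\left(c \right)} = - \frac{2}{25}$ ($y{\left(c \right)} = \frac{2}{-4 - 21} = \frac{2}{-25} = 2 \left(- \frac{1}{25}\right) = - \frac{2}{25}$)
$V = -3$ ($V = -11 + 8 = -3$)
$\frac{-1911 + y{\left(10 \right)}}{1883 + 1178} - V \left(-2 + 31\right) = \frac{-1911 - \frac{2}{25}}{1883 + 1178} - - 3 \left(-2 + 31\right) = - \frac{47777}{25 \cdot 3061} - \left(-3\right) 29 = \left(- \frac{47777}{25}\right) \frac{1}{3061} - -87 = - \frac{47777}{76525} + 87 = \frac{6609898}{76525}$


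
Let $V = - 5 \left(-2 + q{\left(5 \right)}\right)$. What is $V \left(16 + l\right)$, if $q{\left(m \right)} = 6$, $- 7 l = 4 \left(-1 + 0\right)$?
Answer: $- \frac{2320}{7} \approx -331.43$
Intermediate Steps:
$l = \frac{4}{7}$ ($l = - \frac{4 \left(-1 + 0\right)}{7} = - \frac{4 \left(-1\right)}{7} = \left(- \frac{1}{7}\right) \left(-4\right) = \frac{4}{7} \approx 0.57143$)
$V = -20$ ($V = - 5 \left(-2 + 6\right) = \left(-5\right) 4 = -20$)
$V \left(16 + l\right) = - 20 \left(16 + \frac{4}{7}\right) = \left(-20\right) \frac{116}{7} = - \frac{2320}{7}$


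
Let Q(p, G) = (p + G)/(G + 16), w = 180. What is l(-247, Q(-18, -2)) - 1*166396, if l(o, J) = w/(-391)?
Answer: -65061016/391 ≈ -1.6640e+5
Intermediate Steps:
Q(p, G) = (G + p)/(16 + G)
l(o, J) = -180/391 (l(o, J) = 180/(-391) = 180*(-1/391) = -180/391)
l(-247, Q(-18, -2)) - 1*166396 = -180/391 - 1*166396 = -180/391 - 166396 = -65061016/391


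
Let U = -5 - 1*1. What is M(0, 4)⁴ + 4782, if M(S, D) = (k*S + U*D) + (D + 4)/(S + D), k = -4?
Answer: 239038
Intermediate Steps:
U = -6 (U = -5 - 1 = -6)
M(S, D) = -6*D - 4*S + (4 + D)/(D + S) (M(S, D) = (-4*S - 6*D) + (D + 4)/(S + D) = (-6*D - 4*S) + (4 + D)/(D + S) = -6*D - 4*S + (4 + D)/(D + S))
M(0, 4)⁴ + 4782 = ((4 + 4 - 6*4² - 4*0² - 10*4*0)/(4 + 0))⁴ + 4782 = ((4 + 4 - 6*16 - 4*0 + 0)/4)⁴ + 4782 = ((4 + 4 - 96 + 0 + 0)/4)⁴ + 4782 = ((¼)*(-88))⁴ + 4782 = (-22)⁴ + 4782 = 234256 + 4782 = 239038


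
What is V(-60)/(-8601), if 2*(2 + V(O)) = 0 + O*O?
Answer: -1798/8601 ≈ -0.20905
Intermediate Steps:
V(O) = -2 + O**2/2 (V(O) = -2 + (0 + O*O)/2 = -2 + (0 + O**2)/2 = -2 + O**2/2)
V(-60)/(-8601) = (-2 + (1/2)*(-60)**2)/(-8601) = (-2 + (1/2)*3600)*(-1/8601) = (-2 + 1800)*(-1/8601) = 1798*(-1/8601) = -1798/8601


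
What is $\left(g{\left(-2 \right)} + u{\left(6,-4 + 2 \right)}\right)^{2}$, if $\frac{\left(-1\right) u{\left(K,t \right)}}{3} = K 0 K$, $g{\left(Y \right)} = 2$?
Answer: $4$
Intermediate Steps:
$u{\left(K,t \right)} = 0$ ($u{\left(K,t \right)} = - 3 K 0 K = - 3 \cdot 0 K = \left(-3\right) 0 = 0$)
$\left(g{\left(-2 \right)} + u{\left(6,-4 + 2 \right)}\right)^{2} = \left(2 + 0\right)^{2} = 2^{2} = 4$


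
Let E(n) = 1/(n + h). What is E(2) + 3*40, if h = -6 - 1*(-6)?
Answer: 241/2 ≈ 120.50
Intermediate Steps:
h = 0 (h = -6 + 6 = 0)
E(n) = 1/n (E(n) = 1/(n + 0) = 1/n)
E(2) + 3*40 = 1/2 + 3*40 = ½ + 120 = 241/2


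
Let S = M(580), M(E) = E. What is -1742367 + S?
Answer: -1741787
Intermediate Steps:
S = 580
-1742367 + S = -1742367 + 580 = -1741787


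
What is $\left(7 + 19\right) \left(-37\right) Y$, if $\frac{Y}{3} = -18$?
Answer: $51948$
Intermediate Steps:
$Y = -54$ ($Y = 3 \left(-18\right) = -54$)
$\left(7 + 19\right) \left(-37\right) Y = \left(7 + 19\right) \left(-37\right) \left(-54\right) = 26 \left(-37\right) \left(-54\right) = \left(-962\right) \left(-54\right) = 51948$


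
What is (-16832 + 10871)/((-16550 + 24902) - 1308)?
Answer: -1987/2348 ≈ -0.84625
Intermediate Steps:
(-16832 + 10871)/((-16550 + 24902) - 1308) = -5961/(8352 - 1308) = -5961/7044 = -5961*1/7044 = -1987/2348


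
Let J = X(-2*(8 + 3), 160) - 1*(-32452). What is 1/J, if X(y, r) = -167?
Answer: 1/32285 ≈ 3.0974e-5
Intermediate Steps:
J = 32285 (J = -167 - 1*(-32452) = -167 + 32452 = 32285)
1/J = 1/32285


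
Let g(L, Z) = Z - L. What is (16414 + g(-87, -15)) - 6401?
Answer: 10085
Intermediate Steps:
(16414 + g(-87, -15)) - 6401 = (16414 + (-15 - 1*(-87))) - 6401 = (16414 + (-15 + 87)) - 6401 = (16414 + 72) - 6401 = 16486 - 6401 = 10085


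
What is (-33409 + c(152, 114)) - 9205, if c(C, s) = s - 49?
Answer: -42549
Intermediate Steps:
c(C, s) = -49 + s
(-33409 + c(152, 114)) - 9205 = (-33409 + (-49 + 114)) - 9205 = (-33409 + 65) - 9205 = -33344 - 9205 = -42549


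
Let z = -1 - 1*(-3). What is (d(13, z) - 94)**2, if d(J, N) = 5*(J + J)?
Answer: 1296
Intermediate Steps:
z = 2 (z = -1 + 3 = 2)
d(J, N) = 10*J (d(J, N) = 5*(2*J) = 10*J)
(d(13, z) - 94)**2 = (10*13 - 94)**2 = (130 - 94)**2 = 36**2 = 1296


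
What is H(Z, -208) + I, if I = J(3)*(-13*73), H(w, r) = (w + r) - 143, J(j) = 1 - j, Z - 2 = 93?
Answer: 1642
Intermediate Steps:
Z = 95 (Z = 2 + 93 = 95)
H(w, r) = -143 + r + w (H(w, r) = (r + w) - 143 = -143 + r + w)
I = 1898 (I = (1 - 1*3)*(-13*73) = (1 - 3)*(-949) = -2*(-949) = 1898)
H(Z, -208) + I = (-143 - 208 + 95) + 1898 = -256 + 1898 = 1642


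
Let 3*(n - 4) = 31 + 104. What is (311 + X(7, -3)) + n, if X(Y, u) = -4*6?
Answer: 336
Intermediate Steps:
X(Y, u) = -24
n = 49 (n = 4 + (31 + 104)/3 = 4 + (⅓)*135 = 4 + 45 = 49)
(311 + X(7, -3)) + n = (311 - 24) + 49 = 287 + 49 = 336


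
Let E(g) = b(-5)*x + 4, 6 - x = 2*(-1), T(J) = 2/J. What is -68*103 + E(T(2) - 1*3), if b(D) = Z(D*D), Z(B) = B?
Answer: -6800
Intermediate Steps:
b(D) = D² (b(D) = D*D = D²)
x = 8 (x = 6 - 2*(-1) = 6 - 1*(-2) = 6 + 2 = 8)
E(g) = 204 (E(g) = (-5)²*8 + 4 = 25*8 + 4 = 200 + 4 = 204)
-68*103 + E(T(2) - 1*3) = -68*103 + 204 = -7004 + 204 = -6800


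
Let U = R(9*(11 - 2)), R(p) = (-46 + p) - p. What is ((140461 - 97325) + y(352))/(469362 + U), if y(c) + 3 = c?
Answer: 43485/469316 ≈ 0.092656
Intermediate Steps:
y(c) = -3 + c
R(p) = -46
U = -46
((140461 - 97325) + y(352))/(469362 + U) = ((140461 - 97325) + (-3 + 352))/(469362 - 46) = (43136 + 349)/469316 = 43485*(1/469316) = 43485/469316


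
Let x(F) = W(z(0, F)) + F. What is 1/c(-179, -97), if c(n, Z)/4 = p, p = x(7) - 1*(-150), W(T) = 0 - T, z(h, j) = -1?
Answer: 1/632 ≈ 0.0015823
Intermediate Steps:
W(T) = -T
x(F) = 1 + F (x(F) = -1*(-1) + F = 1 + F)
p = 158 (p = (1 + 7) - 1*(-150) = 8 + 150 = 158)
c(n, Z) = 632 (c(n, Z) = 4*158 = 632)
1/c(-179, -97) = 1/632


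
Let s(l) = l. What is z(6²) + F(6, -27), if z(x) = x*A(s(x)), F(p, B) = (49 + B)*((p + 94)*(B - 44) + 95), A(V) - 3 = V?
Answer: -152706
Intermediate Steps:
A(V) = 3 + V
F(p, B) = (49 + B)*(95 + (-44 + B)*(94 + p)) (F(p, B) = (49 + B)*((94 + p)*(-44 + B) + 95) = (49 + B)*((-44 + B)*(94 + p) + 95) = (49 + B)*(95 + (-44 + B)*(94 + p)))
z(x) = x*(3 + x)
z(6²) + F(6, -27) = 6²*(3 + 6²) + (-198009 - 2156*6 + 94*(-27)² + 565*(-27) + 6*(-27)² + 5*(-27)*6) = 36*(3 + 36) + (-198009 - 12936 + 94*729 - 15255 + 6*729 - 810) = 36*39 + (-198009 - 12936 + 68526 - 15255 + 4374 - 810) = 1404 - 154110 = -152706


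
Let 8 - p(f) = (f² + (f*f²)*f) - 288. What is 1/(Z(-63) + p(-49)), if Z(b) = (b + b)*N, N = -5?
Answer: -1/5766276 ≈ -1.7342e-7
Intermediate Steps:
p(f) = 296 - f² - f⁴ (p(f) = 8 - ((f² + (f*f²)*f) - 288) = 8 - ((f² + f³*f) - 288) = 8 - ((f² + f⁴) - 288) = 8 - (-288 + f² + f⁴) = 8 + (288 - f² - f⁴) = 296 - f² - f⁴)
Z(b) = -10*b (Z(b) = (b + b)*(-5) = (2*b)*(-5) = -10*b)
1/(Z(-63) + p(-49)) = 1/(-10*(-63) + (296 - 1*(-49)² - 1*(-49)⁴)) = 1/(630 + (296 - 1*2401 - 1*5764801)) = 1/(630 + (296 - 2401 - 5764801)) = 1/(630 - 5766906) = 1/(-5766276) = -1/5766276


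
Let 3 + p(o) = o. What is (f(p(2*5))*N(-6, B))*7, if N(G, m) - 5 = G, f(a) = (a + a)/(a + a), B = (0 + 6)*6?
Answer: -7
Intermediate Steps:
p(o) = -3 + o
B = 36 (B = 6*6 = 36)
f(a) = 1 (f(a) = (2*a)/((2*a)) = (2*a)*(1/(2*a)) = 1)
N(G, m) = 5 + G
(f(p(2*5))*N(-6, B))*7 = (1*(5 - 6))*7 = (1*(-1))*7 = -1*7 = -7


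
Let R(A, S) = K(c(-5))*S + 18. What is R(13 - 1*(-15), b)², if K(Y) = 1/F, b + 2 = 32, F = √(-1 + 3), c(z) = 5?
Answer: 774 + 540*√2 ≈ 1537.7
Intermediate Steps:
F = √2 ≈ 1.4142
b = 30 (b = -2 + 32 = 30)
K(Y) = √2/2 (K(Y) = 1/(√2) = √2/2)
R(A, S) = 18 + S*√2/2 (R(A, S) = (√2/2)*S + 18 = S*√2/2 + 18 = 18 + S*√2/2)
R(13 - 1*(-15), b)² = (18 + (½)*30*√2)² = (18 + 15*√2)²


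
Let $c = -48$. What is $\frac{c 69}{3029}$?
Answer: $- \frac{3312}{3029} \approx -1.0934$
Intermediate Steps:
$\frac{c 69}{3029} = \frac{\left(-48\right) 69}{3029} = \left(-3312\right) \frac{1}{3029} = - \frac{3312}{3029}$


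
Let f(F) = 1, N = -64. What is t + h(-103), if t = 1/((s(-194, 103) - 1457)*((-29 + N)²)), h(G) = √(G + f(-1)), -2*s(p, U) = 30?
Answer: -1/12731328 + I*√102 ≈ -7.8546e-8 + 10.1*I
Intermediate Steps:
s(p, U) = -15 (s(p, U) = -½*30 = -15)
h(G) = √(1 + G) (h(G) = √(G + 1) = √(1 + G))
t = -1/12731328 (t = 1/((-15 - 1457)*((-29 - 64)²)) = 1/((-1472)*((-93)²)) = -1/1472/8649 = -1/1472*1/8649 = -1/12731328 ≈ -7.8546e-8)
t + h(-103) = -1/12731328 + √(1 - 103) = -1/12731328 + √(-102) = -1/12731328 + I*√102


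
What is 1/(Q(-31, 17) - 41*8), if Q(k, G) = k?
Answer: -1/359 ≈ -0.0027855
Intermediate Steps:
1/(Q(-31, 17) - 41*8) = 1/(-31 - 41*8) = 1/(-31 - 328) = 1/(-359) = -1/359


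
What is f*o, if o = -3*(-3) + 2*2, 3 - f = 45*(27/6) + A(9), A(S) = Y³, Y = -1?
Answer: -5161/2 ≈ -2580.5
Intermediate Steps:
A(S) = -1 (A(S) = (-1)³ = -1)
f = -397/2 (f = 3 - (45*(27/6) - 1) = 3 - (45*(27*(⅙)) - 1) = 3 - (45*(9/2) - 1) = 3 - (405/2 - 1) = 3 - 1*403/2 = 3 - 403/2 = -397/2 ≈ -198.50)
o = 13 (o = 9 + 4 = 13)
f*o = -397/2*13 = -5161/2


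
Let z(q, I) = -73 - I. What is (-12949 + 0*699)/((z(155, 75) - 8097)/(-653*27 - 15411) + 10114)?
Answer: -427860858/334195033 ≈ -1.2803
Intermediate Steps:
(-12949 + 0*699)/((z(155, 75) - 8097)/(-653*27 - 15411) + 10114) = (-12949 + 0*699)/(((-73 - 1*75) - 8097)/(-653*27 - 15411) + 10114) = (-12949 + 0)/(((-73 - 75) - 8097)/(-17631 - 15411) + 10114) = -12949/((-148 - 8097)/(-33042) + 10114) = -12949/(-8245*(-1/33042) + 10114) = -12949/(8245/33042 + 10114) = -12949/334195033/33042 = -12949*33042/334195033 = -427860858/334195033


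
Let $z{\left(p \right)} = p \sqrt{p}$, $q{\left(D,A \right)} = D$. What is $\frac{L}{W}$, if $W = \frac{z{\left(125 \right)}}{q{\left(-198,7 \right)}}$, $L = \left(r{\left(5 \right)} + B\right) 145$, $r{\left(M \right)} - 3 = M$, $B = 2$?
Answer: $- \frac{11484 \sqrt{5}}{125} \approx -205.43$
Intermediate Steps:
$r{\left(M \right)} = 3 + M$
$z{\left(p \right)} = p^{\frac{3}{2}}$
$L = 1450$ ($L = \left(\left(3 + 5\right) + 2\right) 145 = \left(8 + 2\right) 145 = 10 \cdot 145 = 1450$)
$W = - \frac{625 \sqrt{5}}{198}$ ($W = \frac{125^{\frac{3}{2}}}{-198} = 625 \sqrt{5} \left(- \frac{1}{198}\right) = - \frac{625 \sqrt{5}}{198} \approx -7.0583$)
$\frac{L}{W} = \frac{1450}{\left(- \frac{625}{198}\right) \sqrt{5}} = 1450 \left(- \frac{198 \sqrt{5}}{3125}\right) = - \frac{11484 \sqrt{5}}{125}$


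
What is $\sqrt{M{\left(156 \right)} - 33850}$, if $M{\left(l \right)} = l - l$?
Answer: $5 i \sqrt{1354} \approx 183.98 i$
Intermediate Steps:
$M{\left(l \right)} = 0$
$\sqrt{M{\left(156 \right)} - 33850} = \sqrt{0 - 33850} = \sqrt{-33850} = 5 i \sqrt{1354}$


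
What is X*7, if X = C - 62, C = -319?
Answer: -2667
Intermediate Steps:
X = -381 (X = -319 - 62 = -381)
X*7 = -381*7 = -2667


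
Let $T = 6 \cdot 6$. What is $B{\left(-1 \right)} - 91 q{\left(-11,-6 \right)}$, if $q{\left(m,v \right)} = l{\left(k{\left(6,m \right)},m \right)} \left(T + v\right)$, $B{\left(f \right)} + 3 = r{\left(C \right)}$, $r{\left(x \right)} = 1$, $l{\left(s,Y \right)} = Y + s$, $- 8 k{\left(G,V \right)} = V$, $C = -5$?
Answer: $\frac{105097}{4} \approx 26274.0$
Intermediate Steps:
$k{\left(G,V \right)} = - \frac{V}{8}$
$T = 36$
$B{\left(f \right)} = -2$ ($B{\left(f \right)} = -3 + 1 = -2$)
$q{\left(m,v \right)} = \frac{7 m \left(36 + v\right)}{8}$ ($q{\left(m,v \right)} = \left(m - \frac{m}{8}\right) \left(36 + v\right) = \frac{7 m}{8} \left(36 + v\right) = \frac{7 m \left(36 + v\right)}{8}$)
$B{\left(-1 \right)} - 91 q{\left(-11,-6 \right)} = -2 - 91 \cdot \frac{7}{8} \left(-11\right) \left(36 - 6\right) = -2 - 91 \cdot \frac{7}{8} \left(-11\right) 30 = -2 - - \frac{105105}{4} = -2 + \frac{105105}{4} = \frac{105097}{4}$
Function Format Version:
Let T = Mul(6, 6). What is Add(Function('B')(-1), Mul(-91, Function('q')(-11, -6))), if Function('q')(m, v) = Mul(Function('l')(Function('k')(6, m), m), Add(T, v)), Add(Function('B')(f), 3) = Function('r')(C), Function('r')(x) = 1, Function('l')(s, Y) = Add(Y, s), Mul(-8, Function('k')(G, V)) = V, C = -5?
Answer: Rational(105097, 4) ≈ 26274.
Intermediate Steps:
Function('k')(G, V) = Mul(Rational(-1, 8), V)
T = 36
Function('B')(f) = -2 (Function('B')(f) = Add(-3, 1) = -2)
Function('q')(m, v) = Mul(Rational(7, 8), m, Add(36, v)) (Function('q')(m, v) = Mul(Add(m, Mul(Rational(-1, 8), m)), Add(36, v)) = Mul(Mul(Rational(7, 8), m), Add(36, v)) = Mul(Rational(7, 8), m, Add(36, v)))
Add(Function('B')(-1), Mul(-91, Function('q')(-11, -6))) = Add(-2, Mul(-91, Mul(Rational(7, 8), -11, Add(36, -6)))) = Add(-2, Mul(-91, Mul(Rational(7, 8), -11, 30))) = Add(-2, Mul(-91, Rational(-1155, 4))) = Add(-2, Rational(105105, 4)) = Rational(105097, 4)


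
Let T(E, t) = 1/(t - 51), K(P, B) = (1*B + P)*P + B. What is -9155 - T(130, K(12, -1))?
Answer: -732401/80 ≈ -9155.0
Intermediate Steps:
K(P, B) = B + P*(B + P) (K(P, B) = (B + P)*P + B = P*(B + P) + B = B + P*(B + P))
T(E, t) = 1/(-51 + t)
-9155 - T(130, K(12, -1)) = -9155 - 1/(-51 + (-1 + 12**2 - 1*12)) = -9155 - 1/(-51 + (-1 + 144 - 12)) = -9155 - 1/(-51 + 131) = -9155 - 1/80 = -732401/80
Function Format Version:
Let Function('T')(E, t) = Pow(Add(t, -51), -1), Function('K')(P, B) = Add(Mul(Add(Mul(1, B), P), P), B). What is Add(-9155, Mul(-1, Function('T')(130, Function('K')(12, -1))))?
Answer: Rational(-732401, 80) ≈ -9155.0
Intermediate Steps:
Function('K')(P, B) = Add(B, Mul(P, Add(B, P))) (Function('K')(P, B) = Add(Mul(Add(B, P), P), B) = Add(Mul(P, Add(B, P)), B) = Add(B, Mul(P, Add(B, P))))
Function('T')(E, t) = Pow(Add(-51, t), -1)
Add(-9155, Mul(-1, Function('T')(130, Function('K')(12, -1)))) = Add(-9155, Mul(-1, Pow(Add(-51, Add(-1, Pow(12, 2), Mul(-1, 12))), -1))) = Add(-9155, Mul(-1, Pow(Add(-51, Add(-1, 144, -12)), -1))) = Add(-9155, Mul(-1, Pow(Add(-51, 131), -1))) = Add(-9155, Mul(-1, Pow(80, -1))) = Add(-9155, Mul(-1, Rational(1, 80))) = Add(-9155, Rational(-1, 80)) = Rational(-732401, 80)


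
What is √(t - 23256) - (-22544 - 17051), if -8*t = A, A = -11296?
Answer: 39595 + 2*I*√5461 ≈ 39595.0 + 147.8*I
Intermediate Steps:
t = 1412 (t = -⅛*(-11296) = 1412)
√(t - 23256) - (-22544 - 17051) = √(1412 - 23256) - (-22544 - 17051) = √(-21844) - 1*(-39595) = 2*I*√5461 + 39595 = 39595 + 2*I*√5461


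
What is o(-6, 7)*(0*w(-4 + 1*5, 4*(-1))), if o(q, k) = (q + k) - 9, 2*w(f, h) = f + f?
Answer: 0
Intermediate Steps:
w(f, h) = f (w(f, h) = (f + f)/2 = (2*f)/2 = f)
o(q, k) = -9 + k + q (o(q, k) = (k + q) - 9 = -9 + k + q)
o(-6, 7)*(0*w(-4 + 1*5, 4*(-1))) = (-9 + 7 - 6)*(0*(-4 + 1*5)) = -0*(-4 + 5) = -0 = -8*0 = 0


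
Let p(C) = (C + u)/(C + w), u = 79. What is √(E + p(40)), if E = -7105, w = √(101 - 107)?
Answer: √(-7105 + 119/(40 + I*√6)) ≈ 0.001 - 84.274*I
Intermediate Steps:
w = I*√6 (w = √(-6) = I*√6 ≈ 2.4495*I)
p(C) = (79 + C)/(C + I*√6) (p(C) = (C + 79)/(C + I*√6) = (79 + C)/(C + I*√6))
√(E + p(40)) = √(-7105 + (79 + 40)/(40 + I*√6)) = √(-7105 + 119/(40 + I*√6))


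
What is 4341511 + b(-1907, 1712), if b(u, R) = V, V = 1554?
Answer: 4343065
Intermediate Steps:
b(u, R) = 1554
4341511 + b(-1907, 1712) = 4341511 + 1554 = 4343065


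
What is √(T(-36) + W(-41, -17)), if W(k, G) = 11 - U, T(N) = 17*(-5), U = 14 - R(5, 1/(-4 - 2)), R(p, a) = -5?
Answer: I*√93 ≈ 9.6436*I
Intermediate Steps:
U = 19 (U = 14 - 1*(-5) = 14 + 5 = 19)
T(N) = -85
W(k, G) = -8 (W(k, G) = 11 - 1*19 = 11 - 19 = -8)
√(T(-36) + W(-41, -17)) = √(-85 - 8) = √(-93) = I*√93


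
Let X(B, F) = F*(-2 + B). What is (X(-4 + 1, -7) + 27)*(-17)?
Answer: -1054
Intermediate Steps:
(X(-4 + 1, -7) + 27)*(-17) = (-7*(-2 + (-4 + 1)) + 27)*(-17) = (-7*(-2 - 3) + 27)*(-17) = (-7*(-5) + 27)*(-17) = (35 + 27)*(-17) = 62*(-17) = -1054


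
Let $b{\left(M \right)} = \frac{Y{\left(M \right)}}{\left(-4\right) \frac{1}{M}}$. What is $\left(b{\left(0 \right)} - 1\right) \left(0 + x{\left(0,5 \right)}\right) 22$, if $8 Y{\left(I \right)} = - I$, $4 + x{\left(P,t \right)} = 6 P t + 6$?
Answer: $-44$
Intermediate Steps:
$x{\left(P,t \right)} = 2 + 6 P t$ ($x{\left(P,t \right)} = -4 + \left(6 P t + 6\right) = -4 + \left(6 + 6 P t\right) = 2 + 6 P t$)
$Y{\left(I \right)} = - \frac{I}{8}$ ($Y{\left(I \right)} = \frac{\left(-1\right) I}{8} = - \frac{I}{8}$)
$b{\left(M \right)} = \frac{M^{2}}{32}$ ($b{\left(M \right)} = \frac{\left(- \frac{1}{8}\right) M}{\left(-4\right) \frac{1}{M}} = - \frac{M}{8} \left(- \frac{M}{4}\right) = \frac{M^{2}}{32}$)
$\left(b{\left(0 \right)} - 1\right) \left(0 + x{\left(0,5 \right)}\right) 22 = \left(\frac{0^{2}}{32} - 1\right) \left(0 + \left(2 + 6 \cdot 0 \cdot 5\right)\right) 22 = \left(\frac{1}{32} \cdot 0 - 1\right) \left(0 + \left(2 + 0\right)\right) 22 = \left(0 - 1\right) \left(0 + 2\right) 22 = \left(-1\right) 2 \cdot 22 = \left(-2\right) 22 = -44$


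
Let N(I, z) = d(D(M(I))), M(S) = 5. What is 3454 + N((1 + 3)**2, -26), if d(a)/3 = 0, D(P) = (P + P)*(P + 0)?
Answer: 3454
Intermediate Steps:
D(P) = 2*P**2 (D(P) = (2*P)*P = 2*P**2)
d(a) = 0 (d(a) = 3*0 = 0)
N(I, z) = 0
3454 + N((1 + 3)**2, -26) = 3454 + 0 = 3454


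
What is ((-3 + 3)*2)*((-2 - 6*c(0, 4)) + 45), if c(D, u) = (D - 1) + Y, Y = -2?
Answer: 0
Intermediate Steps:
c(D, u) = -3 + D (c(D, u) = (D - 1) - 2 = (-1 + D) - 2 = -3 + D)
((-3 + 3)*2)*((-2 - 6*c(0, 4)) + 45) = ((-3 + 3)*2)*((-2 - 6*(-3 + 0)) + 45) = (0*2)*((-2 - 6*(-3)) + 45) = 0*((-2 + 18) + 45) = 0*(16 + 45) = 0*61 = 0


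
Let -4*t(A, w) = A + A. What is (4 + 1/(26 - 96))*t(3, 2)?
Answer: -837/140 ≈ -5.9786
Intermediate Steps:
t(A, w) = -A/2 (t(A, w) = -(A + A)/4 = -A/2)
(4 + 1/(26 - 96))*t(3, 2) = (4 + 1/(26 - 96))*(-1/2*3) = (4 + 1/(-70))*(-3/2) = (4 - 1/70)*(-3/2) = (279/70)*(-3/2) = -837/140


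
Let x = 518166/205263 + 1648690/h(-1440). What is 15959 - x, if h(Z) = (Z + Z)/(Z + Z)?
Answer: -37237753491/22807 ≈ -1.6327e+6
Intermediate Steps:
h(Z) = 1 (h(Z) = (2*Z)/((2*Z)) = (2*Z)*(1/(2*Z)) = 1)
x = 37601730404/22807 (x = 518166/205263 + 1648690/1 = 518166*(1/205263) + 1648690*1 = 57574/22807 + 1648690 = 37601730404/22807 ≈ 1.6487e+6)
15959 - x = 15959 - 1*37601730404/22807 = 15959 - 37601730404/22807 = -37237753491/22807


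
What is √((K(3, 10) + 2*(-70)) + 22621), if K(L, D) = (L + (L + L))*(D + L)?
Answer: √22598 ≈ 150.33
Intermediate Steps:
K(L, D) = 3*L*(D + L) (K(L, D) = (L + 2*L)*(D + L) = (3*L)*(D + L) = 3*L*(D + L))
√((K(3, 10) + 2*(-70)) + 22621) = √((3*3*(10 + 3) + 2*(-70)) + 22621) = √((3*3*13 - 140) + 22621) = √((117 - 140) + 22621) = √(-23 + 22621) = √22598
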